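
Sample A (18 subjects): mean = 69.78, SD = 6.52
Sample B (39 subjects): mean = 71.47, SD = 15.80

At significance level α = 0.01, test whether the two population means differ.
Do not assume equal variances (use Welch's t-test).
Welch's two-sample t-test:
H₀: μ₁ = μ₂
H₁: μ₁ ≠ μ₂
s₁²/n₁ = 6.52²/18 = 2.3617,  s₂²/n₂ = 15.80²/39 = 6.4010
SE = √(s₁²/n₁ + s₂²/n₂) = √(2.3617 + 6.4010) = 2.9602
df (Welch-Satterthwaite) = (s₁²/n₁ + s₂²/n₂)² / [(s₁²/n₁)²/(n₁-1) + (s₂²/n₂)²/(n₂-1)] ≈ 54.60
t = (x̄₁ - x̄₂) / SE = (69.78 - 71.47) / 2.9602 = -1.69 / 2.9602 = -0.571
p-value = 0.5704

Since p-value > α = 0.01, we fail to reject H₀.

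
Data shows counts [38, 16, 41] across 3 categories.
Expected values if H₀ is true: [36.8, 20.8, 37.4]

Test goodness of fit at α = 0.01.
Chi-square goodness of fit test:
H₀: observed counts match expected distribution
H₁: observed counts differ from expected distribution
df = k - 1 = 2
χ² = Σ(O - E)²/E
   = (38 - 36.8)²/36.8 + (16 - 20.8)²/20.8 + (41 - 37.4)²/37.4
   = 0.039 + 1.108 + 0.347
   = 1.49
p-value = 0.4739

Since p-value > α = 0.01, we fail to reject H₀.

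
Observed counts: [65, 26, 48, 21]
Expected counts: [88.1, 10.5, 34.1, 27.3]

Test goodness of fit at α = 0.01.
Chi-square goodness of fit test:
H₀: observed counts match expected distribution
H₁: observed counts differ from expected distribution
df = k - 1 = 3
χ² = Σ(O - E)²/E
   = (65 - 88.1)²/88.1 + (26 - 10.5)²/10.5 + (48 - 34.1)²/34.1 + (21 - 27.3)²/27.3
   = 6.057 + 22.881 + 5.666 + 1.454
   = 36.06
p-value < 0.0001

Since p-value < α = 0.01, we reject H₀.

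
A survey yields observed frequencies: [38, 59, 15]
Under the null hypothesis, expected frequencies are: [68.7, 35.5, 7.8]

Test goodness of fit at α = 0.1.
Chi-square goodness of fit test:
H₀: observed counts match expected distribution
H₁: observed counts differ from expected distribution
df = k - 1 = 2
χ² = Σ(O - E)²/E
   = (38 - 68.7)²/68.7 + (59 - 35.5)²/35.5 + (15 - 7.8)²/7.8
   = 13.719 + 15.556 + 6.646
   = 35.92
p-value < 0.0001

Since p-value < α = 0.1, we reject H₀.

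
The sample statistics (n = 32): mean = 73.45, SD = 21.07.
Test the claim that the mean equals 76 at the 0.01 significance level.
One-sample t-test:
H₀: μ = 76
H₁: μ ≠ 76
df = n - 1 = 31
t = (x̄ - μ₀) / (s/√n) = (73.45 - 76) / (21.07/√32) = -0.685
p-value = 0.4987

Since p-value > α = 0.01, we fail to reject H₀.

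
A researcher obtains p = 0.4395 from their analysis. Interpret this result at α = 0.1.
Since p = 0.4395 > α = 0.1, fail to reject H₀.
There is insufficient evidence to reject the null hypothesis; the result is not statistically significant at the 0.1 level.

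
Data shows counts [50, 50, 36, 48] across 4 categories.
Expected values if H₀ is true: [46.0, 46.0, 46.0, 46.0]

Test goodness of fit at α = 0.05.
Chi-square goodness of fit test:
H₀: observed counts match expected distribution
H₁: observed counts differ from expected distribution
df = k - 1 = 3
χ² = Σ(O - E)²/E
   = (50 - 46.0)²/46.0 + (50 - 46.0)²/46.0 + (36 - 46.0)²/46.0 + (48 - 46.0)²/46.0
   = 0.348 + 0.348 + 2.174 + 0.087
   = 2.96
p-value = 0.3984

Since p-value > α = 0.05, we fail to reject H₀.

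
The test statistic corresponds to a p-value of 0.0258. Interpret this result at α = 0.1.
Since p = 0.0258 < α = 0.1, reject H₀.
There is sufficient evidence to reject the null hypothesis; the result is statistically significant at the 0.1 level.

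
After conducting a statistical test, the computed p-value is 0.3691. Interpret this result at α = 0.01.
Since p = 0.3691 > α = 0.01, fail to reject H₀.
There is insufficient evidence to reject the null hypothesis; the result is not statistically significant at the 0.01 level.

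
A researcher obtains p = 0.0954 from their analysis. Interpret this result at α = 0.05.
Since p = 0.0954 > α = 0.05, fail to reject H₀.
There is insufficient evidence to reject the null hypothesis; the result is not statistically significant at the 0.05 level.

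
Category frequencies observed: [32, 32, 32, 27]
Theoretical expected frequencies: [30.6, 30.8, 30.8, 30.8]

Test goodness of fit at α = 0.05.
Chi-square goodness of fit test:
H₀: observed counts match expected distribution
H₁: observed counts differ from expected distribution
df = k - 1 = 3
χ² = Σ(O - E)²/E
   = (32 - 30.6)²/30.6 + (32 - 30.8)²/30.8 + (32 - 30.8)²/30.8 + (27 - 30.8)²/30.8
   = 0.064 + 0.047 + 0.047 + 0.469
   = 0.63
p-value = 0.8904

Since p-value > α = 0.05, we fail to reject H₀.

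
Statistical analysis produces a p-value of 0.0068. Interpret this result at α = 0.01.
Since p = 0.0068 < α = 0.01, reject H₀.
There is sufficient evidence to reject the null hypothesis; the result is statistically significant at the 0.01 level.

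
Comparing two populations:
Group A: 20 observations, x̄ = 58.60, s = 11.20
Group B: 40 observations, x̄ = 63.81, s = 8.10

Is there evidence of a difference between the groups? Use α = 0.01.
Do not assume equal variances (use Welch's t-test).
Welch's two-sample t-test:
H₀: μ₁ = μ₂
H₁: μ₁ ≠ μ₂
s₁²/n₁ = 11.20²/20 = 6.2720,  s₂²/n₂ = 8.10²/40 = 1.6402
SE = √(s₁²/n₁ + s₂²/n₂) = √(6.2720 + 1.6402) = 2.8129
df (Welch-Satterthwaite) = (s₁²/n₁ + s₂²/n₂)² / [(s₁²/n₁)²/(n₁-1) + (s₂²/n₂)²/(n₂-1)] ≈ 29.26
t = (x̄₁ - x̄₂) / SE = (58.60 - 63.81) / 2.8129 = -5.21 / 2.8129 = -1.852
p-value = 0.0741

Since p-value > α = 0.01, we fail to reject H₀.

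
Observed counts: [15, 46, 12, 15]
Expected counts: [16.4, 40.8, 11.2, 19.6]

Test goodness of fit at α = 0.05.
Chi-square goodness of fit test:
H₀: observed counts match expected distribution
H₁: observed counts differ from expected distribution
df = k - 1 = 3
χ² = Σ(O - E)²/E
   = (15 - 16.4)²/16.4 + (46 - 40.8)²/40.8 + (12 - 11.2)²/11.2 + (15 - 19.6)²/19.6
   = 0.120 + 0.663 + 0.057 + 1.080
   = 1.92
p-value = 0.5894

Since p-value > α = 0.05, we fail to reject H₀.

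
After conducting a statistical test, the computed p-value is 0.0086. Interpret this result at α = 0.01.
Since p = 0.0086 < α = 0.01, reject H₀.
There is sufficient evidence to reject the null hypothesis; the result is statistically significant at the 0.01 level.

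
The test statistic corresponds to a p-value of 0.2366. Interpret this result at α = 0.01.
Since p = 0.2366 > α = 0.01, fail to reject H₀.
There is insufficient evidence to reject the null hypothesis; the result is not statistically significant at the 0.01 level.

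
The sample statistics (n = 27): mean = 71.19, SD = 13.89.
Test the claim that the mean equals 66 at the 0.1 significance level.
One-sample t-test:
H₀: μ = 66
H₁: μ ≠ 66
df = n - 1 = 26
t = (x̄ - μ₀) / (s/√n) = (71.19 - 66) / (13.89/√27) = 1.942
p-value = 0.0631

Since p-value < α = 0.1, we reject H₀.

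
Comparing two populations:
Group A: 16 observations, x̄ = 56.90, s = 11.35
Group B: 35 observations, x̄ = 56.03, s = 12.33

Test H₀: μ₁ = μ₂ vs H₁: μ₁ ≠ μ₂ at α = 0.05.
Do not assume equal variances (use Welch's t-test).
Welch's two-sample t-test:
H₀: μ₁ = μ₂
H₁: μ₁ ≠ μ₂
s₁²/n₁ = 11.35²/16 = 8.0514,  s₂²/n₂ = 12.33²/35 = 4.3437
SE = √(s₁²/n₁ + s₂²/n₂) = √(8.0514 + 4.3437) = 3.5207
df (Welch-Satterthwaite) = (s₁²/n₁ + s₂²/n₂)² / [(s₁²/n₁)²/(n₁-1) + (s₂²/n₂)²/(n₂-1)] ≈ 31.51
t = (x̄₁ - x̄₂) / SE = (56.90 - 56.03) / 3.5207 = 0.87 / 3.5207 = 0.247
p-value = 0.8064

Since p-value > α = 0.05, we fail to reject H₀.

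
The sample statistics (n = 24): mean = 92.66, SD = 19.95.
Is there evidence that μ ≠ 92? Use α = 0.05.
One-sample t-test:
H₀: μ = 92
H₁: μ ≠ 92
df = n - 1 = 23
t = (x̄ - μ₀) / (s/√n) = (92.66 - 92) / (19.95/√24) = 0.162
p-value = 0.8727

Since p-value > α = 0.05, we fail to reject H₀.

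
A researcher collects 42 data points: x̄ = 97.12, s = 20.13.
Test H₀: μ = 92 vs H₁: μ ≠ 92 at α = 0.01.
One-sample t-test:
H₀: μ = 92
H₁: μ ≠ 92
df = n - 1 = 41
t = (x̄ - μ₀) / (s/√n) = (97.12 - 92) / (20.13/√42) = 1.648
p-value = 0.1069

Since p-value > α = 0.01, we fail to reject H₀.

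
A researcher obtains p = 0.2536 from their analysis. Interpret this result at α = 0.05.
Since p = 0.2536 > α = 0.05, fail to reject H₀.
There is insufficient evidence to reject the null hypothesis; the result is not statistically significant at the 0.05 level.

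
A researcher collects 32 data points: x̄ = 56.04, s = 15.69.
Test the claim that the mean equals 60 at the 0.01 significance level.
One-sample t-test:
H₀: μ = 60
H₁: μ ≠ 60
df = n - 1 = 31
t = (x̄ - μ₀) / (s/√n) = (56.04 - 60) / (15.69/√32) = -1.428
p-value = 0.1634

Since p-value > α = 0.01, we fail to reject H₀.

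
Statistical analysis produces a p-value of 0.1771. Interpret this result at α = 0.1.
Since p = 0.1771 > α = 0.1, fail to reject H₀.
There is insufficient evidence to reject the null hypothesis; the result is not statistically significant at the 0.1 level.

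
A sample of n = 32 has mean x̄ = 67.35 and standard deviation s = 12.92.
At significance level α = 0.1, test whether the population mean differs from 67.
One-sample t-test:
H₀: μ = 67
H₁: μ ≠ 67
df = n - 1 = 31
t = (x̄ - μ₀) / (s/√n) = (67.35 - 67) / (12.92/√32) = 0.153
p-value = 0.8792

Since p-value > α = 0.1, we fail to reject H₀.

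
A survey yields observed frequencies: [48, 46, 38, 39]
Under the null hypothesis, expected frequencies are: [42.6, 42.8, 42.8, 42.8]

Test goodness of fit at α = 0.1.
Chi-square goodness of fit test:
H₀: observed counts match expected distribution
H₁: observed counts differ from expected distribution
df = k - 1 = 3
χ² = Σ(O - E)²/E
   = (48 - 42.6)²/42.6 + (46 - 42.8)²/42.8 + (38 - 42.8)²/42.8 + (39 - 42.8)²/42.8
   = 0.685 + 0.239 + 0.538 + 0.337
   = 1.80
p-value = 0.6151

Since p-value > α = 0.1, we fail to reject H₀.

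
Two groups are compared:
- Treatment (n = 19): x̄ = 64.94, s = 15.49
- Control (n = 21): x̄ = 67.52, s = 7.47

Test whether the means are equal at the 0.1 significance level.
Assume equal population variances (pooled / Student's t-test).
Student's two-sample t-test (equal variances):
H₀: μ₁ = μ₂
H₁: μ₁ ≠ μ₂
df = n₁ + n₂ - 2 = 38
Pooled variance s_p² = [(n₁-1)s₁² + (n₂-1)s₂²] / (n₁ + n₂ - 2) = [(18)(15.49²) + (20)(7.47²)] / 38 = 143.0247
SE = √(s_p²(1/n₁ + 1/n₂)) = √(143.0247 × (1/19 + 1/21)) = 3.7866
t = (x̄₁ - x̄₂) / SE = (64.94 - 67.52) / 3.7866 = -2.58 / 3.7866 = -0.681
p-value = 0.4998

Since p-value > α = 0.1, we fail to reject H₀.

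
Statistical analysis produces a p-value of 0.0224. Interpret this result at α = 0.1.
Since p = 0.0224 < α = 0.1, reject H₀.
There is sufficient evidence to reject the null hypothesis; the result is statistically significant at the 0.1 level.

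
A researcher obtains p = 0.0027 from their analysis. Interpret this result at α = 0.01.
Since p = 0.0027 < α = 0.01, reject H₀.
There is sufficient evidence to reject the null hypothesis; the result is statistically significant at the 0.01 level.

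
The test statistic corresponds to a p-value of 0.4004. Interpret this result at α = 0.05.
Since p = 0.4004 > α = 0.05, fail to reject H₀.
There is insufficient evidence to reject the null hypothesis; the result is not statistically significant at the 0.05 level.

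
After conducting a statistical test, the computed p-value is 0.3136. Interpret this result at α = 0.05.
Since p = 0.3136 > α = 0.05, fail to reject H₀.
There is insufficient evidence to reject the null hypothesis; the result is not statistically significant at the 0.05 level.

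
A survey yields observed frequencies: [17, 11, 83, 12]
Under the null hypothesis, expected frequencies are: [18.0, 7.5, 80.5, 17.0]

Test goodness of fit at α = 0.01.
Chi-square goodness of fit test:
H₀: observed counts match expected distribution
H₁: observed counts differ from expected distribution
df = k - 1 = 3
χ² = Σ(O - E)²/E
   = (17 - 18.0)²/18.0 + (11 - 7.5)²/7.5 + (83 - 80.5)²/80.5 + (12 - 17.0)²/17.0
   = 0.056 + 1.633 + 0.078 + 1.471
   = 3.24
p-value = 0.3565

Since p-value > α = 0.01, we fail to reject H₀.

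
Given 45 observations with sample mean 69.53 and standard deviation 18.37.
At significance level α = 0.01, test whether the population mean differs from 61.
One-sample t-test:
H₀: μ = 61
H₁: μ ≠ 61
df = n - 1 = 44
t = (x̄ - μ₀) / (s/√n) = (69.53 - 61) / (18.37/√45) = 3.115
p-value = 0.0032

Since p-value < α = 0.01, we reject H₀.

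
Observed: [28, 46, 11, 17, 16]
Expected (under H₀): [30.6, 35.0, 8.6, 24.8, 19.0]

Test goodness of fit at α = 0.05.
Chi-square goodness of fit test:
H₀: observed counts match expected distribution
H₁: observed counts differ from expected distribution
df = k - 1 = 4
χ² = Σ(O - E)²/E
   = (28 - 30.6)²/30.6 + (46 - 35.0)²/35.0 + (11 - 8.6)²/8.6 + (17 - 24.8)²/24.8 + (16 - 19.0)²/19.0
   = 0.221 + 3.457 + 0.670 + 2.453 + 0.474
   = 7.27
p-value = 0.1221

Since p-value > α = 0.05, we fail to reject H₀.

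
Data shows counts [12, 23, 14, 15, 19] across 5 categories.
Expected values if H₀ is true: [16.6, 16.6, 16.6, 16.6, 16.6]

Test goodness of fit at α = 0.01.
Chi-square goodness of fit test:
H₀: observed counts match expected distribution
H₁: observed counts differ from expected distribution
df = k - 1 = 4
χ² = Σ(O - E)²/E
   = (12 - 16.6)²/16.6 + (23 - 16.6)²/16.6 + (14 - 16.6)²/16.6 + (15 - 16.6)²/16.6 + (19 - 16.6)²/16.6
   = 1.275 + 2.467 + 0.407 + 0.154 + 0.347
   = 4.65
p-value = 0.3251

Since p-value > α = 0.01, we fail to reject H₀.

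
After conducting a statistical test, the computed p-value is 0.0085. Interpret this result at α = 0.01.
Since p = 0.0085 < α = 0.01, reject H₀.
There is sufficient evidence to reject the null hypothesis; the result is statistically significant at the 0.01 level.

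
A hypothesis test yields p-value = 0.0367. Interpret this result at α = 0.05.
Since p = 0.0367 < α = 0.05, reject H₀.
There is sufficient evidence to reject the null hypothesis; the result is statistically significant at the 0.05 level.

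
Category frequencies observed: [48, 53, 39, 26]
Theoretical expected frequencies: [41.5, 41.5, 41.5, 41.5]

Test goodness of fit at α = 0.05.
Chi-square goodness of fit test:
H₀: observed counts match expected distribution
H₁: observed counts differ from expected distribution
df = k - 1 = 3
χ² = Σ(O - E)²/E
   = (48 - 41.5)²/41.5 + (53 - 41.5)²/41.5 + (39 - 41.5)²/41.5 + (26 - 41.5)²/41.5
   = 1.018 + 3.187 + 0.151 + 5.789
   = 10.14
p-value = 0.0174

Since p-value < α = 0.05, we reject H₀.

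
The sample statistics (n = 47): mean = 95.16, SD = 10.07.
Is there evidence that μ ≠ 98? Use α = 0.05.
One-sample t-test:
H₀: μ = 98
H₁: μ ≠ 98
df = n - 1 = 46
t = (x̄ - μ₀) / (s/√n) = (95.16 - 98) / (10.07/√47) = -1.933
p-value = 0.0593

Since p-value > α = 0.05, we fail to reject H₀.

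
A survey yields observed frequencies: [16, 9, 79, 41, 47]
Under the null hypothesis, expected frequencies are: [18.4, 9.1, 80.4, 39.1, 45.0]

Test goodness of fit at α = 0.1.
Chi-square goodness of fit test:
H₀: observed counts match expected distribution
H₁: observed counts differ from expected distribution
df = k - 1 = 4
χ² = Σ(O - E)²/E
   = (16 - 18.4)²/18.4 + (9 - 9.1)²/9.1 + (79 - 80.4)²/80.4 + (41 - 39.1)²/39.1 + (47 - 45.0)²/45.0
   = 0.313 + 0.001 + 0.024 + 0.092 + 0.089
   = 0.52
p-value = 0.9716

Since p-value > α = 0.1, we fail to reject H₀.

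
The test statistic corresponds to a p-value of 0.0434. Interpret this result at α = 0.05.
Since p = 0.0434 < α = 0.05, reject H₀.
There is sufficient evidence to reject the null hypothesis; the result is statistically significant at the 0.05 level.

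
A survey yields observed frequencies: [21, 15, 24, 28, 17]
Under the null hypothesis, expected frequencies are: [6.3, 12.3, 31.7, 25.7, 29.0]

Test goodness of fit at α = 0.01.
Chi-square goodness of fit test:
H₀: observed counts match expected distribution
H₁: observed counts differ from expected distribution
df = k - 1 = 4
χ² = Σ(O - E)²/E
   = (21 - 6.3)²/6.3 + (15 - 12.3)²/12.3 + (24 - 31.7)²/31.7 + (28 - 25.7)²/25.7 + (17 - 29.0)²/29.0
   = 34.300 + 0.593 + 1.870 + 0.206 + 4.966
   = 41.93
p-value < 0.0001

Since p-value < α = 0.01, we reject H₀.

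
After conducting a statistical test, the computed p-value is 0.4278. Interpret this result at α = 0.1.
Since p = 0.4278 > α = 0.1, fail to reject H₀.
There is insufficient evidence to reject the null hypothesis; the result is not statistically significant at the 0.1 level.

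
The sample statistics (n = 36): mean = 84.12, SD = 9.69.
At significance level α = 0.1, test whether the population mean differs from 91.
One-sample t-test:
H₀: μ = 91
H₁: μ ≠ 91
df = n - 1 = 35
t = (x̄ - μ₀) / (s/√n) = (84.12 - 91) / (9.69/√36) = -4.260
p-value = 0.0001

Since p-value < α = 0.1, we reject H₀.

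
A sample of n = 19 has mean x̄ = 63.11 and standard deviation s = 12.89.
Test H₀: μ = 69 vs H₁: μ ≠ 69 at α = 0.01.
One-sample t-test:
H₀: μ = 69
H₁: μ ≠ 69
df = n - 1 = 18
t = (x̄ - μ₀) / (s/√n) = (63.11 - 69) / (12.89/√19) = -1.992
p-value = 0.0618

Since p-value > α = 0.01, we fail to reject H₀.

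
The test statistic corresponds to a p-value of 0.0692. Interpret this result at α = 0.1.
Since p = 0.0692 < α = 0.1, reject H₀.
There is sufficient evidence to reject the null hypothesis; the result is statistically significant at the 0.1 level.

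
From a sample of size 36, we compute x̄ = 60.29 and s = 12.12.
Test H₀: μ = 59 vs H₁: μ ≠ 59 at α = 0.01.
One-sample t-test:
H₀: μ = 59
H₁: μ ≠ 59
df = n - 1 = 35
t = (x̄ - μ₀) / (s/√n) = (60.29 - 59) / (12.12/√36) = 0.639
p-value = 0.5272

Since p-value > α = 0.01, we fail to reject H₀.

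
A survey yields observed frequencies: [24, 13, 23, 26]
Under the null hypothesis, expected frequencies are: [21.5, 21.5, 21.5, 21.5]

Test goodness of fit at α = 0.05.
Chi-square goodness of fit test:
H₀: observed counts match expected distribution
H₁: observed counts differ from expected distribution
df = k - 1 = 3
χ² = Σ(O - E)²/E
   = (24 - 21.5)²/21.5 + (13 - 21.5)²/21.5 + (23 - 21.5)²/21.5 + (26 - 21.5)²/21.5
   = 0.291 + 3.360 + 0.105 + 0.942
   = 4.70
p-value = 0.1953

Since p-value > α = 0.05, we fail to reject H₀.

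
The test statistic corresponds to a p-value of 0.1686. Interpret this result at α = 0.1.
Since p = 0.1686 > α = 0.1, fail to reject H₀.
There is insufficient evidence to reject the null hypothesis; the result is not statistically significant at the 0.1 level.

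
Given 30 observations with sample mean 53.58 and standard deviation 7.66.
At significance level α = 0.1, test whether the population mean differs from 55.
One-sample t-test:
H₀: μ = 55
H₁: μ ≠ 55
df = n - 1 = 29
t = (x̄ - μ₀) / (s/√n) = (53.58 - 55) / (7.66/√30) = -1.015
p-value = 0.3183

Since p-value > α = 0.1, we fail to reject H₀.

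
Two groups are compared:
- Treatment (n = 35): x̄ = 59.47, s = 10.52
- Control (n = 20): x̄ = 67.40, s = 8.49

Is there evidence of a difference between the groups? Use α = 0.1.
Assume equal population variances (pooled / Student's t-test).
Student's two-sample t-test (equal variances):
H₀: μ₁ = μ₂
H₁: μ₁ ≠ μ₂
df = n₁ + n₂ - 2 = 53
Pooled variance s_p² = [(n₁-1)s₁² + (n₂-1)s₂²] / (n₁ + n₂ - 2) = [(34)(10.52²) + (19)(8.49²)] / 53 = 96.8361
SE = √(s_p²(1/n₁ + 1/n₂)) = √(96.8361 × (1/35 + 1/20)) = 2.7584
t = (x̄₁ - x̄₂) / SE = (59.47 - 67.40) / 2.7584 = -7.93 / 2.7584 = -2.875
p-value = 0.0058

Since p-value < α = 0.1, we reject H₀.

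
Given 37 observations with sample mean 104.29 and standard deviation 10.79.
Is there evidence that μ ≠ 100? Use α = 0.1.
One-sample t-test:
H₀: μ = 100
H₁: μ ≠ 100
df = n - 1 = 36
t = (x̄ - μ₀) / (s/√n) = (104.29 - 100) / (10.79/√37) = 2.418
p-value = 0.0208

Since p-value < α = 0.1, we reject H₀.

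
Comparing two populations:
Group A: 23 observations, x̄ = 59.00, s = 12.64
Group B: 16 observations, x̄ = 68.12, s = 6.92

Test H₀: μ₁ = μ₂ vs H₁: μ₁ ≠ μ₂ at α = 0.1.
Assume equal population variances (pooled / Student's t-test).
Student's two-sample t-test (equal variances):
H₀: μ₁ = μ₂
H₁: μ₁ ≠ μ₂
df = n₁ + n₂ - 2 = 37
Pooled variance s_p² = [(n₁-1)s₁² + (n₂-1)s₂²] / (n₁ + n₂ - 2) = [(22)(12.64²) + (15)(6.92²)] / 37 = 114.4115
SE = √(s_p²(1/n₁ + 1/n₂)) = √(114.4115 × (1/23 + 1/16)) = 3.4821
t = (x̄₁ - x̄₂) / SE = (59.00 - 68.12) / 3.4821 = -9.12 / 3.4821 = -2.619
p-value = 0.0127

Since p-value < α = 0.1, we reject H₀.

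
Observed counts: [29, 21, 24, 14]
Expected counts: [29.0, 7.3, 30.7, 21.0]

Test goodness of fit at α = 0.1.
Chi-square goodness of fit test:
H₀: observed counts match expected distribution
H₁: observed counts differ from expected distribution
df = k - 1 = 3
χ² = Σ(O - E)²/E
   = (29 - 29.0)²/29.0 + (21 - 7.3)²/7.3 + (24 - 30.7)²/30.7 + (14 - 21.0)²/21.0
   = 0.000 + 25.711 + 1.462 + 2.333
   = 29.51
p-value < 0.0001

Since p-value < α = 0.1, we reject H₀.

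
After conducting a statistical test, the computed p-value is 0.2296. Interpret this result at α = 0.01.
Since p = 0.2296 > α = 0.01, fail to reject H₀.
There is insufficient evidence to reject the null hypothesis; the result is not statistically significant at the 0.01 level.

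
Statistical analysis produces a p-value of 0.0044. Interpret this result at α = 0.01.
Since p = 0.0044 < α = 0.01, reject H₀.
There is sufficient evidence to reject the null hypothesis; the result is statistically significant at the 0.01 level.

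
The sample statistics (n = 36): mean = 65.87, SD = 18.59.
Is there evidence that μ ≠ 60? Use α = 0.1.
One-sample t-test:
H₀: μ = 60
H₁: μ ≠ 60
df = n - 1 = 35
t = (x̄ - μ₀) / (s/√n) = (65.87 - 60) / (18.59/√36) = 1.895
p-value = 0.0664

Since p-value < α = 0.1, we reject H₀.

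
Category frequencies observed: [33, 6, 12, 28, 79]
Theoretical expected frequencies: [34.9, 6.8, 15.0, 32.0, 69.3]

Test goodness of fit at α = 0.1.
Chi-square goodness of fit test:
H₀: observed counts match expected distribution
H₁: observed counts differ from expected distribution
df = k - 1 = 4
χ² = Σ(O - E)²/E
   = (33 - 34.9)²/34.9 + (6 - 6.8)²/6.8 + (12 - 15.0)²/15.0 + (28 - 32.0)²/32.0 + (79 - 69.3)²/69.3
   = 0.103 + 0.094 + 0.600 + 0.500 + 1.358
   = 2.66
p-value = 0.6171

Since p-value > α = 0.1, we fail to reject H₀.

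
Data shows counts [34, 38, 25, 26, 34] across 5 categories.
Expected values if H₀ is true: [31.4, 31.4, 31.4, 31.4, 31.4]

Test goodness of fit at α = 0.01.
Chi-square goodness of fit test:
H₀: observed counts match expected distribution
H₁: observed counts differ from expected distribution
df = k - 1 = 4
χ² = Σ(O - E)²/E
   = (34 - 31.4)²/31.4 + (38 - 31.4)²/31.4 + (25 - 31.4)²/31.4 + (26 - 31.4)²/31.4 + (34 - 31.4)²/31.4
   = 0.215 + 1.387 + 1.304 + 0.929 + 0.215
   = 4.05
p-value = 0.3992

Since p-value > α = 0.01, we fail to reject H₀.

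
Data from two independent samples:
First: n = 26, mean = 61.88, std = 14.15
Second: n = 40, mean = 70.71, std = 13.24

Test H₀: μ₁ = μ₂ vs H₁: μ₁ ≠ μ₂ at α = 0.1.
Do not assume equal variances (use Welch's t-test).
Welch's two-sample t-test:
H₀: μ₁ = μ₂
H₁: μ₁ ≠ μ₂
s₁²/n₁ = 14.15²/26 = 7.7009,  s₂²/n₂ = 13.24²/40 = 4.3824
SE = √(s₁²/n₁ + s₂²/n₂) = √(7.7009 + 4.3824) = 3.4761
df (Welch-Satterthwaite) = (s₁²/n₁ + s₂²/n₂)² / [(s₁²/n₁)²/(n₁-1) + (s₂²/n₂)²/(n₂-1)] ≈ 50.97
t = (x̄₁ - x̄₂) / SE = (61.88 - 70.71) / 3.4761 = -8.83 / 3.4761 = -2.540
p-value = 0.0142

Since p-value < α = 0.1, we reject H₀.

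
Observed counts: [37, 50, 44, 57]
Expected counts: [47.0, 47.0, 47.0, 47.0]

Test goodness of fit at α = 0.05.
Chi-square goodness of fit test:
H₀: observed counts match expected distribution
H₁: observed counts differ from expected distribution
df = k - 1 = 3
χ² = Σ(O - E)²/E
   = (37 - 47.0)²/47.0 + (50 - 47.0)²/47.0 + (44 - 47.0)²/47.0 + (57 - 47.0)²/47.0
   = 2.128 + 0.191 + 0.191 + 2.128
   = 4.64
p-value = 0.2003

Since p-value > α = 0.05, we fail to reject H₀.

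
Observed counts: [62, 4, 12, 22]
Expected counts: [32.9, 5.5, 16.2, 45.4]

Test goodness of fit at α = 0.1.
Chi-square goodness of fit test:
H₀: observed counts match expected distribution
H₁: observed counts differ from expected distribution
df = k - 1 = 3
χ² = Σ(O - E)²/E
   = (62 - 32.9)²/32.9 + (4 - 5.5)²/5.5 + (12 - 16.2)²/16.2 + (22 - 45.4)²/45.4
   = 25.739 + 0.409 + 1.089 + 12.061
   = 39.30
p-value < 0.0001

Since p-value < α = 0.1, we reject H₀.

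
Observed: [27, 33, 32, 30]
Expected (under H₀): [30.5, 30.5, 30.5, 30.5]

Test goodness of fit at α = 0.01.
Chi-square goodness of fit test:
H₀: observed counts match expected distribution
H₁: observed counts differ from expected distribution
df = k - 1 = 3
χ² = Σ(O - E)²/E
   = (27 - 30.5)²/30.5 + (33 - 30.5)²/30.5 + (32 - 30.5)²/30.5 + (30 - 30.5)²/30.5
   = 0.402 + 0.205 + 0.074 + 0.008
   = 0.69
p-value = 0.8759

Since p-value > α = 0.01, we fail to reject H₀.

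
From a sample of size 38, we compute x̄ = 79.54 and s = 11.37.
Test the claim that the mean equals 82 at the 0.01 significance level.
One-sample t-test:
H₀: μ = 82
H₁: μ ≠ 82
df = n - 1 = 37
t = (x̄ - μ₀) / (s/√n) = (79.54 - 82) / (11.37/√38) = -1.334
p-value = 0.1904

Since p-value > α = 0.01, we fail to reject H₀.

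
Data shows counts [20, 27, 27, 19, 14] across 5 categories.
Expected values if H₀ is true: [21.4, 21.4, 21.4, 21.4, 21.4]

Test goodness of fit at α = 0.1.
Chi-square goodness of fit test:
H₀: observed counts match expected distribution
H₁: observed counts differ from expected distribution
df = k - 1 = 4
χ² = Σ(O - E)²/E
   = (20 - 21.4)²/21.4 + (27 - 21.4)²/21.4 + (27 - 21.4)²/21.4 + (19 - 21.4)²/21.4 + (14 - 21.4)²/21.4
   = 0.092 + 1.465 + 1.465 + 0.269 + 2.559
   = 5.85
p-value = 0.2106

Since p-value > α = 0.1, we fail to reject H₀.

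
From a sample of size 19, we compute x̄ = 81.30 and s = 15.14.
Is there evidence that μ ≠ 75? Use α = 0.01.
One-sample t-test:
H₀: μ = 75
H₁: μ ≠ 75
df = n - 1 = 18
t = (x̄ - μ₀) / (s/√n) = (81.30 - 75) / (15.14/√19) = 1.814
p-value = 0.0864

Since p-value > α = 0.01, we fail to reject H₀.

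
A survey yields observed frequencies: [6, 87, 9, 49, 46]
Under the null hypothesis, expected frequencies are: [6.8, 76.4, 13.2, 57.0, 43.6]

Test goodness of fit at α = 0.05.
Chi-square goodness of fit test:
H₀: observed counts match expected distribution
H₁: observed counts differ from expected distribution
df = k - 1 = 4
χ² = Σ(O - E)²/E
   = (6 - 6.8)²/6.8 + (87 - 76.4)²/76.4 + (9 - 13.2)²/13.2 + (49 - 57.0)²/57.0 + (46 - 43.6)²/43.6
   = 0.094 + 1.471 + 1.336 + 1.123 + 0.132
   = 4.16
p-value = 0.3853

Since p-value > α = 0.05, we fail to reject H₀.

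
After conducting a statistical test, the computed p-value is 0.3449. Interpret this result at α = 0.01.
Since p = 0.3449 > α = 0.01, fail to reject H₀.
There is insufficient evidence to reject the null hypothesis; the result is not statistically significant at the 0.01 level.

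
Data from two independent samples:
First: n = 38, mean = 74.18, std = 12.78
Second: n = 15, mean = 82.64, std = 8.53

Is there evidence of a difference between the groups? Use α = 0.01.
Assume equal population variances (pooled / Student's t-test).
Student's two-sample t-test (equal variances):
H₀: μ₁ = μ₂
H₁: μ₁ ≠ μ₂
df = n₁ + n₂ - 2 = 51
Pooled variance s_p² = [(n₁-1)s₁² + (n₂-1)s₂²] / (n₁ + n₂ - 2) = [(37)(12.78²) + (14)(8.53²)] / 51 = 138.4667
SE = √(s_p²(1/n₁ + 1/n₂)) = √(138.4667 × (1/38 + 1/15)) = 3.5882
t = (x̄₁ - x̄₂) / SE = (74.18 - 82.64) / 3.5882 = -8.46 / 3.5882 = -2.358
p-value = 0.0223

Since p-value > α = 0.01, we fail to reject H₀.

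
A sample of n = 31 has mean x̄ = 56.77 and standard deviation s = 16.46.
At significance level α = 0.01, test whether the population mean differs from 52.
One-sample t-test:
H₀: μ = 52
H₁: μ ≠ 52
df = n - 1 = 30
t = (x̄ - μ₀) / (s/√n) = (56.77 - 52) / (16.46/√31) = 1.614
p-value = 0.1171

Since p-value > α = 0.01, we fail to reject H₀.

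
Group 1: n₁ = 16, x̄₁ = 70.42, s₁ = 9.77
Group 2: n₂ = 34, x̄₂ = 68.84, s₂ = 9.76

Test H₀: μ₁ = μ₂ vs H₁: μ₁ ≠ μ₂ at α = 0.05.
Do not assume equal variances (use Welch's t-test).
Welch's two-sample t-test:
H₀: μ₁ = μ₂
H₁: μ₁ ≠ μ₂
s₁²/n₁ = 9.77²/16 = 5.9658,  s₂²/n₂ = 9.76²/34 = 2.8017
SE = √(s₁²/n₁ + s₂²/n₂) = √(5.9658 + 2.8017) = 2.9610
df (Welch-Satterthwaite) = (s₁²/n₁ + s₂²/n₂)² / [(s₁²/n₁)²/(n₁-1) + (s₂²/n₂)²/(n₂-1)] ≈ 29.45
t = (x̄₁ - x̄₂) / SE = (70.42 - 68.84) / 2.9610 = 1.58 / 2.9610 = 0.534
p-value = 0.5976

Since p-value > α = 0.05, we fail to reject H₀.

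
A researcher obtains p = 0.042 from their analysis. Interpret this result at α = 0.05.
Since p = 0.042 < α = 0.05, reject H₀.
There is sufficient evidence to reject the null hypothesis; the result is statistically significant at the 0.05 level.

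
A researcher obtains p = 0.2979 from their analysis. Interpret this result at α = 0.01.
Since p = 0.2979 > α = 0.01, fail to reject H₀.
There is insufficient evidence to reject the null hypothesis; the result is not statistically significant at the 0.01 level.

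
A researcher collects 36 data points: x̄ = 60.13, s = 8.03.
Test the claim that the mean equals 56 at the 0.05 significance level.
One-sample t-test:
H₀: μ = 56
H₁: μ ≠ 56
df = n - 1 = 35
t = (x̄ - μ₀) / (s/√n) = (60.13 - 56) / (8.03/√36) = 3.086
p-value = 0.0040

Since p-value < α = 0.05, we reject H₀.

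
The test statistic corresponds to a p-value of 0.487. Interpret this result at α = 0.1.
Since p = 0.487 > α = 0.1, fail to reject H₀.
There is insufficient evidence to reject the null hypothesis; the result is not statistically significant at the 0.1 level.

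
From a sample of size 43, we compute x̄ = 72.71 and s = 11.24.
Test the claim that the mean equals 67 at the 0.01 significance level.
One-sample t-test:
H₀: μ = 67
H₁: μ ≠ 67
df = n - 1 = 42
t = (x̄ - μ₀) / (s/√n) = (72.71 - 67) / (11.24/√43) = 3.331
p-value = 0.0018

Since p-value < α = 0.01, we reject H₀.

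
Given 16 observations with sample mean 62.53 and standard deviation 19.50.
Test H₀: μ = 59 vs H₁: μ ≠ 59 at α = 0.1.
One-sample t-test:
H₀: μ = 59
H₁: μ ≠ 59
df = n - 1 = 15
t = (x̄ - μ₀) / (s/√n) = (62.53 - 59) / (19.50/√16) = 0.724
p-value = 0.4801

Since p-value > α = 0.1, we fail to reject H₀.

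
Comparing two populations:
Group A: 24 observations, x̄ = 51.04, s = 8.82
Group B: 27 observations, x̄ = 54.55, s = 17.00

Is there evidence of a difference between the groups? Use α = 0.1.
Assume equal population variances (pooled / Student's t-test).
Student's two-sample t-test (equal variances):
H₀: μ₁ = μ₂
H₁: μ₁ ≠ μ₂
df = n₁ + n₂ - 2 = 49
Pooled variance s_p² = [(n₁-1)s₁² + (n₂-1)s₂²] / (n₁ + n₂ - 2) = [(23)(8.82²) + (26)(17.00²)] / 49 = 189.8617
SE = √(s_p²(1/n₁ + 1/n₂)) = √(189.8617 × (1/24 + 1/27)) = 3.8656
t = (x̄₁ - x̄₂) / SE = (51.04 - 54.55) / 3.8656 = -3.51 / 3.8656 = -0.908
p-value = 0.3683

Since p-value > α = 0.1, we fail to reject H₀.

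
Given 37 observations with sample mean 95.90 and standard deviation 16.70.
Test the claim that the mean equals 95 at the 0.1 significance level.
One-sample t-test:
H₀: μ = 95
H₁: μ ≠ 95
df = n - 1 = 36
t = (x̄ - μ₀) / (s/√n) = (95.90 - 95) / (16.70/√37) = 0.328
p-value = 0.7450

Since p-value > α = 0.1, we fail to reject H₀.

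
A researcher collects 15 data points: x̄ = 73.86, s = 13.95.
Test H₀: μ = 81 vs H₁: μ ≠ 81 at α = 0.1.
One-sample t-test:
H₀: μ = 81
H₁: μ ≠ 81
df = n - 1 = 14
t = (x̄ - μ₀) / (s/√n) = (73.86 - 81) / (13.95/√15) = -1.982
p-value = 0.0674

Since p-value < α = 0.1, we reject H₀.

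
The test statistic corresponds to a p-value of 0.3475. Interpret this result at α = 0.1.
Since p = 0.3475 > α = 0.1, fail to reject H₀.
There is insufficient evidence to reject the null hypothesis; the result is not statistically significant at the 0.1 level.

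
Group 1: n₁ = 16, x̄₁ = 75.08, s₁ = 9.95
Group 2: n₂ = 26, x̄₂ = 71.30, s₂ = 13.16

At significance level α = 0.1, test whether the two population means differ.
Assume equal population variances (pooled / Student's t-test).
Student's two-sample t-test (equal variances):
H₀: μ₁ = μ₂
H₁: μ₁ ≠ μ₂
df = n₁ + n₂ - 2 = 40
Pooled variance s_p² = [(n₁-1)s₁² + (n₂-1)s₂²] / (n₁ + n₂ - 2) = [(15)(9.95²) + (25)(13.16²)] / 40 = 145.3669
SE = √(s_p²(1/n₁ + 1/n₂)) = √(145.3669 × (1/16 + 1/26)) = 3.8310
t = (x̄₁ - x̄₂) / SE = (75.08 - 71.30) / 3.8310 = 3.78 / 3.8310 = 0.987
p-value = 0.3297

Since p-value > α = 0.1, we fail to reject H₀.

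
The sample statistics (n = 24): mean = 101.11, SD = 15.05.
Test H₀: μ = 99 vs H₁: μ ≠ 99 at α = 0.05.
One-sample t-test:
H₀: μ = 99
H₁: μ ≠ 99
df = n - 1 = 23
t = (x̄ - μ₀) / (s/√n) = (101.11 - 99) / (15.05/√24) = 0.687
p-value = 0.4991

Since p-value > α = 0.05, we fail to reject H₀.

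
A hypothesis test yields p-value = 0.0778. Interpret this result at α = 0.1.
Since p = 0.0778 < α = 0.1, reject H₀.
There is sufficient evidence to reject the null hypothesis; the result is statistically significant at the 0.1 level.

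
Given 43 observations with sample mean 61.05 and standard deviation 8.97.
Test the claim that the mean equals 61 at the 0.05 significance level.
One-sample t-test:
H₀: μ = 61
H₁: μ ≠ 61
df = n - 1 = 42
t = (x̄ - μ₀) / (s/√n) = (61.05 - 61) / (8.97/√43) = 0.037
p-value = 0.9710

Since p-value > α = 0.05, we fail to reject H₀.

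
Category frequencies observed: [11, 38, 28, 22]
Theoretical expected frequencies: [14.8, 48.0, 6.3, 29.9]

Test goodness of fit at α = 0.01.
Chi-square goodness of fit test:
H₀: observed counts match expected distribution
H₁: observed counts differ from expected distribution
df = k - 1 = 3
χ² = Σ(O - E)²/E
   = (11 - 14.8)²/14.8 + (38 - 48.0)²/48.0 + (28 - 6.3)²/6.3 + (22 - 29.9)²/29.9
   = 0.976 + 2.083 + 74.744 + 2.087
   = 79.89
p-value < 0.0001

Since p-value < α = 0.01, we reject H₀.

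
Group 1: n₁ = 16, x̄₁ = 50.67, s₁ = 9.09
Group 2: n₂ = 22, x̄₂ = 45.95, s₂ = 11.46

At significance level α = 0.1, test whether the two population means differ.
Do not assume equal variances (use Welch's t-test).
Welch's two-sample t-test:
H₀: μ₁ = μ₂
H₁: μ₁ ≠ μ₂
s₁²/n₁ = 9.09²/16 = 5.1643,  s₂²/n₂ = 11.46²/22 = 5.9696
SE = √(s₁²/n₁ + s₂²/n₂) = √(5.1643 + 5.9696) = 3.3367
df (Welch-Satterthwaite) = (s₁²/n₁ + s₂²/n₂)² / [(s₁²/n₁)²/(n₁-1) + (s₂²/n₂)²/(n₂-1)] ≈ 35.67
t = (x̄₁ - x̄₂) / SE = (50.67 - 45.95) / 3.3367 = 4.72 / 3.3367 = 1.415
p-value = 0.1659

Since p-value > α = 0.1, we fail to reject H₀.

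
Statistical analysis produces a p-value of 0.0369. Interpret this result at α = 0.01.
Since p = 0.0369 > α = 0.01, fail to reject H₀.
There is insufficient evidence to reject the null hypothesis; the result is not statistically significant at the 0.01 level.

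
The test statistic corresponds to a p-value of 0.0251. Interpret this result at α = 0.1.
Since p = 0.0251 < α = 0.1, reject H₀.
There is sufficient evidence to reject the null hypothesis; the result is statistically significant at the 0.1 level.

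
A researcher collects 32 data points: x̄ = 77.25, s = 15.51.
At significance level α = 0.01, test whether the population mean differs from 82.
One-sample t-test:
H₀: μ = 82
H₁: μ ≠ 82
df = n - 1 = 31
t = (x̄ - μ₀) / (s/√n) = (77.25 - 82) / (15.51/√32) = -1.732
p-value = 0.0931

Since p-value > α = 0.01, we fail to reject H₀.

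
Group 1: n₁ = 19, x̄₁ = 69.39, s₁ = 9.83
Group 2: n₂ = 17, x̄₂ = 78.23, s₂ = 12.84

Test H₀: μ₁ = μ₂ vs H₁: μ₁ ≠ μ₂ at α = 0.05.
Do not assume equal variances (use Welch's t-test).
Welch's two-sample t-test:
H₀: μ₁ = μ₂
H₁: μ₁ ≠ μ₂
s₁²/n₁ = 9.83²/19 = 5.0857,  s₂²/n₂ = 12.84²/17 = 9.6980
SE = √(s₁²/n₁ + s₂²/n₂) = √(5.0857 + 9.6980) = 3.8450
df (Welch-Satterthwaite) = (s₁²/n₁ + s₂²/n₂)² / [(s₁²/n₁)²/(n₁-1) + (s₂²/n₂)²/(n₂-1)] ≈ 29.88
t = (x̄₁ - x̄₂) / SE = (69.39 - 78.23) / 3.8450 = -8.84 / 3.8450 = -2.299
p-value = 0.0287

Since p-value < α = 0.05, we reject H₀.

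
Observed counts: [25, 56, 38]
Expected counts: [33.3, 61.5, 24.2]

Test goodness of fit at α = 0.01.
Chi-square goodness of fit test:
H₀: observed counts match expected distribution
H₁: observed counts differ from expected distribution
df = k - 1 = 2
χ² = Σ(O - E)²/E
   = (25 - 33.3)²/33.3 + (56 - 61.5)²/61.5 + (38 - 24.2)²/24.2
   = 2.069 + 0.492 + 7.869
   = 10.43
p-value = 0.0054

Since p-value < α = 0.01, we reject H₀.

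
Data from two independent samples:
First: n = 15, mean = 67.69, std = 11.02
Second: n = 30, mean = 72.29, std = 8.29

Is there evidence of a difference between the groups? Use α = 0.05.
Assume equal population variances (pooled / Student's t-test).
Student's two-sample t-test (equal variances):
H₀: μ₁ = μ₂
H₁: μ₁ ≠ μ₂
df = n₁ + n₂ - 2 = 43
Pooled variance s_p² = [(n₁-1)s₁² + (n₂-1)s₂²] / (n₁ + n₂ - 2) = [(14)(11.02²) + (29)(8.29²)] / 43 = 85.8875
SE = √(s_p²(1/n₁ + 1/n₂)) = √(85.8875 × (1/15 + 1/30)) = 2.9307
t = (x̄₁ - x̄₂) / SE = (67.69 - 72.29) / 2.9307 = -4.60 / 2.9307 = -1.570
p-value = 0.1238

Since p-value > α = 0.05, we fail to reject H₀.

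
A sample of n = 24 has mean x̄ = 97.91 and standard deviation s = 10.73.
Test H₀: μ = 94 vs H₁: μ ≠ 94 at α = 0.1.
One-sample t-test:
H₀: μ = 94
H₁: μ ≠ 94
df = n - 1 = 23
t = (x̄ - μ₀) / (s/√n) = (97.91 - 94) / (10.73/√24) = 1.785
p-value = 0.0874

Since p-value < α = 0.1, we reject H₀.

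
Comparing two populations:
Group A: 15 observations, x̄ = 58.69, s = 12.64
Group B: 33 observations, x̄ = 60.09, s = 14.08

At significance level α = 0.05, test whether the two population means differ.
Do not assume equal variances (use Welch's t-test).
Welch's two-sample t-test:
H₀: μ₁ = μ₂
H₁: μ₁ ≠ μ₂
s₁²/n₁ = 12.64²/15 = 10.6513,  s₂²/n₂ = 14.08²/33 = 6.0075
SE = √(s₁²/n₁ + s₂²/n₂) = √(10.6513 + 6.0075) = 4.0815
df (Welch-Satterthwaite) = (s₁²/n₁ + s₂²/n₂)² / [(s₁²/n₁)²/(n₁-1) + (s₂²/n₂)²/(n₂-1)] ≈ 30.06
t = (x̄₁ - x̄₂) / SE = (58.69 - 60.09) / 4.0815 = -1.40 / 4.0815 = -0.343
p-value = 0.7340

Since p-value > α = 0.05, we fail to reject H₀.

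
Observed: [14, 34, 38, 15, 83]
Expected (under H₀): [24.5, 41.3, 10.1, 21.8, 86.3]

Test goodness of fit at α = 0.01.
Chi-square goodness of fit test:
H₀: observed counts match expected distribution
H₁: observed counts differ from expected distribution
df = k - 1 = 4
χ² = Σ(O - E)²/E
   = (14 - 24.5)²/24.5 + (34 - 41.3)²/41.3 + (38 - 10.1)²/10.1 + (15 - 21.8)²/21.8 + (83 - 86.3)²/86.3
   = 4.500 + 1.290 + 77.070 + 2.121 + 0.126
   = 85.11
p-value < 0.0001

Since p-value < α = 0.01, we reject H₀.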